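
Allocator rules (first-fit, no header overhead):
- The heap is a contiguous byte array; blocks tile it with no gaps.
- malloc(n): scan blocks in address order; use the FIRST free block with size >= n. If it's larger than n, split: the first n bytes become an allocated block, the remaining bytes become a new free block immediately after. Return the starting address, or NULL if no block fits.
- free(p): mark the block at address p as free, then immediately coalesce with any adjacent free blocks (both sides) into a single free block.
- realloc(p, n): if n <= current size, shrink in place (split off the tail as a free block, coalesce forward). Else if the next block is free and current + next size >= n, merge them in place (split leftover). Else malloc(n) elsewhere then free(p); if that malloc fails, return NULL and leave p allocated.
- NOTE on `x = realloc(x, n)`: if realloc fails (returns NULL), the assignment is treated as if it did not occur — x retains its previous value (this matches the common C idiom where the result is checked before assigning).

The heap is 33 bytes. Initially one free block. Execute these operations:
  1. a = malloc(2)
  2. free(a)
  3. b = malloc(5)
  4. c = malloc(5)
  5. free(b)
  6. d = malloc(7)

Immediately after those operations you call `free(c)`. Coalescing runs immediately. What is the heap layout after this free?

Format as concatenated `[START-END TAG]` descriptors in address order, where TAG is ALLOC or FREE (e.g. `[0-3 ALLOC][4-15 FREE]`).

Answer: [0-9 FREE][10-16 ALLOC][17-32 FREE]

Derivation:
Op 1: a = malloc(2) -> a = 0; heap: [0-1 ALLOC][2-32 FREE]
Op 2: free(a) -> (freed a); heap: [0-32 FREE]
Op 3: b = malloc(5) -> b = 0; heap: [0-4 ALLOC][5-32 FREE]
Op 4: c = malloc(5) -> c = 5; heap: [0-4 ALLOC][5-9 ALLOC][10-32 FREE]
Op 5: free(b) -> (freed b); heap: [0-4 FREE][5-9 ALLOC][10-32 FREE]
Op 6: d = malloc(7) -> d = 10; heap: [0-4 FREE][5-9 ALLOC][10-16 ALLOC][17-32 FREE]
free(c): c = 5 -> block [5-9 ALLOC]; mark free, coalesce with adjacent free neighbors -> [0-9 FREE][10-16 ALLOC][17-32 FREE]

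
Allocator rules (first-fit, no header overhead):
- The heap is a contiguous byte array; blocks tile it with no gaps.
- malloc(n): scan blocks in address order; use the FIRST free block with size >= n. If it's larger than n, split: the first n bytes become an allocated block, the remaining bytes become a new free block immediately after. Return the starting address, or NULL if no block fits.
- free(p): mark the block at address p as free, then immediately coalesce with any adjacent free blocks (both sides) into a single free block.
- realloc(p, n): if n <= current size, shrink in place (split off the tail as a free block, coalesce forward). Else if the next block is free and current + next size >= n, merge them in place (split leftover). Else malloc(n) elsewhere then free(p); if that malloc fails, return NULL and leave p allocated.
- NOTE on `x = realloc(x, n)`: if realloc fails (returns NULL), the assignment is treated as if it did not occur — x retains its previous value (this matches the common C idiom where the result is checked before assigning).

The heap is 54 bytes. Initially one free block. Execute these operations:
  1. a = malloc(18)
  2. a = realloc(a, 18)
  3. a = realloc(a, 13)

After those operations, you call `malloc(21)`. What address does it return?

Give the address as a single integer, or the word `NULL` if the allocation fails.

Op 1: a = malloc(18) -> a = 0; heap: [0-17 ALLOC][18-53 FREE]
Op 2: a = realloc(a, 18) -> a = 0; heap: [0-17 ALLOC][18-53 FREE]
Op 3: a = realloc(a, 13) -> a = 0; heap: [0-12 ALLOC][13-53 FREE]
malloc(21): first-fit scan over [0-12 ALLOC][13-53 FREE] -> 13

Answer: 13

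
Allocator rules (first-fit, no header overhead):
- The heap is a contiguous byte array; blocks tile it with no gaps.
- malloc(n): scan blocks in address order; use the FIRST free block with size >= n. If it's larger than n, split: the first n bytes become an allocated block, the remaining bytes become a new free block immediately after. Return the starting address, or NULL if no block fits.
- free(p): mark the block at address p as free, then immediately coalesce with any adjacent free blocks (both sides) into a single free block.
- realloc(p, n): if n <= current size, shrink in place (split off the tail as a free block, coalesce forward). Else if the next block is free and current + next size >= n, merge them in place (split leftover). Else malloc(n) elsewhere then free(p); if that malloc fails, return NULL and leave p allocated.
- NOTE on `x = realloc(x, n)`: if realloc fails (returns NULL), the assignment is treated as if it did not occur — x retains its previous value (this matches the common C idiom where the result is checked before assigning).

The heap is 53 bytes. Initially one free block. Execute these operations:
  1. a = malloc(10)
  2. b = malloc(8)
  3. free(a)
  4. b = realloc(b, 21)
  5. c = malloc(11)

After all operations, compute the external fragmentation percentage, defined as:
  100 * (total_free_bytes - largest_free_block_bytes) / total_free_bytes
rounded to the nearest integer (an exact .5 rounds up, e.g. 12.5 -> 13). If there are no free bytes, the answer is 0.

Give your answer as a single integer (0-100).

Answer: 48

Derivation:
Op 1: a = malloc(10) -> a = 0; heap: [0-9 ALLOC][10-52 FREE]
Op 2: b = malloc(8) -> b = 10; heap: [0-9 ALLOC][10-17 ALLOC][18-52 FREE]
Op 3: free(a) -> (freed a); heap: [0-9 FREE][10-17 ALLOC][18-52 FREE]
Op 4: b = realloc(b, 21) -> b = 10; heap: [0-9 FREE][10-30 ALLOC][31-52 FREE]
Op 5: c = malloc(11) -> c = 31; heap: [0-9 FREE][10-30 ALLOC][31-41 ALLOC][42-52 FREE]
Free blocks: [10 11] total_free=21 largest=11 -> 100*(21-11)/21 = 1000/21 ≈ 47.619 -> rounds to 48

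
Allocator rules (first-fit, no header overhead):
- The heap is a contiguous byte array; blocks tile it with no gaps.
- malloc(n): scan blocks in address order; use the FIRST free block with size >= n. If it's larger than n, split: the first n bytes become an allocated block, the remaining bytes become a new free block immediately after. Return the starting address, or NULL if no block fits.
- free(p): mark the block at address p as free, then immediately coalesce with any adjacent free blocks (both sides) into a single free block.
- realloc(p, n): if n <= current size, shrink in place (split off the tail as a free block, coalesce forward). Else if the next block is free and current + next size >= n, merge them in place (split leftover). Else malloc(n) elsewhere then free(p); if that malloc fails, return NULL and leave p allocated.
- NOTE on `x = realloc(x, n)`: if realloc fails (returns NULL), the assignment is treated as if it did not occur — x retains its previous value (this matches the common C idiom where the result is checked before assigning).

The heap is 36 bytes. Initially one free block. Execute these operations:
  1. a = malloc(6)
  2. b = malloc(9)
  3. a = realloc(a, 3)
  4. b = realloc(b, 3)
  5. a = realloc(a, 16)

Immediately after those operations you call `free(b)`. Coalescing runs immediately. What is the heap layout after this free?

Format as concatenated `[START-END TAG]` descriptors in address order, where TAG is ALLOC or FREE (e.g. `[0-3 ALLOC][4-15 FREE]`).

Answer: [0-8 FREE][9-24 ALLOC][25-35 FREE]

Derivation:
Op 1: a = malloc(6) -> a = 0; heap: [0-5 ALLOC][6-35 FREE]
Op 2: b = malloc(9) -> b = 6; heap: [0-5 ALLOC][6-14 ALLOC][15-35 FREE]
Op 3: a = realloc(a, 3) -> a = 0; heap: [0-2 ALLOC][3-5 FREE][6-14 ALLOC][15-35 FREE]
Op 4: b = realloc(b, 3) -> b = 6; heap: [0-2 ALLOC][3-5 FREE][6-8 ALLOC][9-35 FREE]
Op 5: a = realloc(a, 16) -> a = 9; heap: [0-5 FREE][6-8 ALLOC][9-24 ALLOC][25-35 FREE]
free(b): b = 6 -> block [6-8 ALLOC]; mark free, coalesce with adjacent free neighbors -> [0-8 FREE][9-24 ALLOC][25-35 FREE]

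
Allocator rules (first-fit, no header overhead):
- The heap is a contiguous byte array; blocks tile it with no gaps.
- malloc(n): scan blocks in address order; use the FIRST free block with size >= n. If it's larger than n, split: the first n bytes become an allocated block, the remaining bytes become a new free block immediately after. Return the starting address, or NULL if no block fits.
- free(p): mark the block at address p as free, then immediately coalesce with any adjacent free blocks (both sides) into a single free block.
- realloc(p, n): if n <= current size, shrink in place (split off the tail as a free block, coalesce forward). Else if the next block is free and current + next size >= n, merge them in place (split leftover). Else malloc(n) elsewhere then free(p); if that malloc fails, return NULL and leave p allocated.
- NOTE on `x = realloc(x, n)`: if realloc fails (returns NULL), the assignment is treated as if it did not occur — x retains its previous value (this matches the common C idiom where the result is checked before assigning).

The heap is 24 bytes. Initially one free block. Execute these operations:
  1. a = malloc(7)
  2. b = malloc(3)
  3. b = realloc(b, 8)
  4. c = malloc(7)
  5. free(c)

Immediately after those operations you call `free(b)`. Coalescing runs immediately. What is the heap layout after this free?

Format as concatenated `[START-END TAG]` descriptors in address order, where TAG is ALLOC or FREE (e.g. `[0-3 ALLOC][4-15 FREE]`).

Answer: [0-6 ALLOC][7-23 FREE]

Derivation:
Op 1: a = malloc(7) -> a = 0; heap: [0-6 ALLOC][7-23 FREE]
Op 2: b = malloc(3) -> b = 7; heap: [0-6 ALLOC][7-9 ALLOC][10-23 FREE]
Op 3: b = realloc(b, 8) -> b = 7; heap: [0-6 ALLOC][7-14 ALLOC][15-23 FREE]
Op 4: c = malloc(7) -> c = 15; heap: [0-6 ALLOC][7-14 ALLOC][15-21 ALLOC][22-23 FREE]
Op 5: free(c) -> (freed c); heap: [0-6 ALLOC][7-14 ALLOC][15-23 FREE]
free(b): b = 7 -> block [7-14 ALLOC]; mark free, coalesce with adjacent free neighbors -> [0-6 ALLOC][7-23 FREE]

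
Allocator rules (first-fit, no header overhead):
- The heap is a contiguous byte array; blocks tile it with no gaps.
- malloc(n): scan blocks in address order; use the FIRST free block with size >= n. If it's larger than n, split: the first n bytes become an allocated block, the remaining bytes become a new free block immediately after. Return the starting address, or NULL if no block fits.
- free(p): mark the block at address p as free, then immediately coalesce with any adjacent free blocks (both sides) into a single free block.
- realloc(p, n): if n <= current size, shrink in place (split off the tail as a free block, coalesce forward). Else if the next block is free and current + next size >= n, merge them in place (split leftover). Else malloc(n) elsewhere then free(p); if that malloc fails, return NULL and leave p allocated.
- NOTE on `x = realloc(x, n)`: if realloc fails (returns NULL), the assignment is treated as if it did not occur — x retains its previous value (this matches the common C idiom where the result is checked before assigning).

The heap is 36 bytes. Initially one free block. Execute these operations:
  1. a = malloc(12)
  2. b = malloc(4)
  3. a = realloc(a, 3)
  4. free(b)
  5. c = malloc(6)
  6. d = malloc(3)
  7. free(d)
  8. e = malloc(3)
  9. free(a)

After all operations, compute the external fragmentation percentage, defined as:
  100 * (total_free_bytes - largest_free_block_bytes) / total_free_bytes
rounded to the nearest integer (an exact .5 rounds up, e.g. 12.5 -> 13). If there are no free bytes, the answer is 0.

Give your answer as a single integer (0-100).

Answer: 11

Derivation:
Op 1: a = malloc(12) -> a = 0; heap: [0-11 ALLOC][12-35 FREE]
Op 2: b = malloc(4) -> b = 12; heap: [0-11 ALLOC][12-15 ALLOC][16-35 FREE]
Op 3: a = realloc(a, 3) -> a = 0; heap: [0-2 ALLOC][3-11 FREE][12-15 ALLOC][16-35 FREE]
Op 4: free(b) -> (freed b); heap: [0-2 ALLOC][3-35 FREE]
Op 5: c = malloc(6) -> c = 3; heap: [0-2 ALLOC][3-8 ALLOC][9-35 FREE]
Op 6: d = malloc(3) -> d = 9; heap: [0-2 ALLOC][3-8 ALLOC][9-11 ALLOC][12-35 FREE]
Op 7: free(d) -> (freed d); heap: [0-2 ALLOC][3-8 ALLOC][9-35 FREE]
Op 8: e = malloc(3) -> e = 9; heap: [0-2 ALLOC][3-8 ALLOC][9-11 ALLOC][12-35 FREE]
Op 9: free(a) -> (freed a); heap: [0-2 FREE][3-8 ALLOC][9-11 ALLOC][12-35 FREE]
Free blocks: [3 24] total_free=27 largest=24 -> 100*(27-24)/27 = 300/27 ≈ 11.111 -> rounds to 11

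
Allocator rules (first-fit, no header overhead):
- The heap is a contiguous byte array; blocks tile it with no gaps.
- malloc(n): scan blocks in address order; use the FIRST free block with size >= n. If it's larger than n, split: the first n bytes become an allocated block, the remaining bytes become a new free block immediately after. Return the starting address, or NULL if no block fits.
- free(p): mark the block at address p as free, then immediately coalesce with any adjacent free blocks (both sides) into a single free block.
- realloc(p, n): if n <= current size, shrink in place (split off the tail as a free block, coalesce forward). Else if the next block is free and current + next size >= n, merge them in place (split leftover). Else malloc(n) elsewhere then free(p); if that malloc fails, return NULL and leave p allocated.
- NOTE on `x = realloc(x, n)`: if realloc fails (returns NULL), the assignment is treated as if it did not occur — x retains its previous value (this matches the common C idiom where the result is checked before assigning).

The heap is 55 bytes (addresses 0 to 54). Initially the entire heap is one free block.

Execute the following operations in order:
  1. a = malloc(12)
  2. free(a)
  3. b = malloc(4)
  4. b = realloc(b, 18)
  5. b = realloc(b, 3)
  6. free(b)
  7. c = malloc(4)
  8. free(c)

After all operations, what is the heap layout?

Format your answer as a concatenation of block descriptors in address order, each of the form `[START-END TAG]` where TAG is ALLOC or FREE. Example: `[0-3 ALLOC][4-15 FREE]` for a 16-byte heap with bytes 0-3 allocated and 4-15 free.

Op 1: a = malloc(12) -> a = 0; heap: [0-11 ALLOC][12-54 FREE]
Op 2: free(a) -> (freed a); heap: [0-54 FREE]
Op 3: b = malloc(4) -> b = 0; heap: [0-3 ALLOC][4-54 FREE]
Op 4: b = realloc(b, 18) -> b = 0; heap: [0-17 ALLOC][18-54 FREE]
Op 5: b = realloc(b, 3) -> b = 0; heap: [0-2 ALLOC][3-54 FREE]
Op 6: free(b) -> (freed b); heap: [0-54 FREE]
Op 7: c = malloc(4) -> c = 0; heap: [0-3 ALLOC][4-54 FREE]
Op 8: free(c) -> (freed c); heap: [0-54 FREE]

Answer: [0-54 FREE]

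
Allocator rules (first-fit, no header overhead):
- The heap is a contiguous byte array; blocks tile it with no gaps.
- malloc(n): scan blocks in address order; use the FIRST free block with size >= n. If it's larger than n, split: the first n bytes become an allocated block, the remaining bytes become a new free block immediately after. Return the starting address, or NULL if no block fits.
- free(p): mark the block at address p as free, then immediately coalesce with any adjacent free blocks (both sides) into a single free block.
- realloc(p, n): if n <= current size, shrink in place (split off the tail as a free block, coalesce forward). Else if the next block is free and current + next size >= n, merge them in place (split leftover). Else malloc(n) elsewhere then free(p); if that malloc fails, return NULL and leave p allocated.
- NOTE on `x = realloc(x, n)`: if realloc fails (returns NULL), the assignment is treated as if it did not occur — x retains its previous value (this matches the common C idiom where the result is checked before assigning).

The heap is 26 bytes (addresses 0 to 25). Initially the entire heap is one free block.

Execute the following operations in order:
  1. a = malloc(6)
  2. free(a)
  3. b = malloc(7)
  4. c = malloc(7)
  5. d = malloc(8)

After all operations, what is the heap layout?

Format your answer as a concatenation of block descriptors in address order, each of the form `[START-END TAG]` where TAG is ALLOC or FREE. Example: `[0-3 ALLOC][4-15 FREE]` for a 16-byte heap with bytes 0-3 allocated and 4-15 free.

Op 1: a = malloc(6) -> a = 0; heap: [0-5 ALLOC][6-25 FREE]
Op 2: free(a) -> (freed a); heap: [0-25 FREE]
Op 3: b = malloc(7) -> b = 0; heap: [0-6 ALLOC][7-25 FREE]
Op 4: c = malloc(7) -> c = 7; heap: [0-6 ALLOC][7-13 ALLOC][14-25 FREE]
Op 5: d = malloc(8) -> d = 14; heap: [0-6 ALLOC][7-13 ALLOC][14-21 ALLOC][22-25 FREE]

Answer: [0-6 ALLOC][7-13 ALLOC][14-21 ALLOC][22-25 FREE]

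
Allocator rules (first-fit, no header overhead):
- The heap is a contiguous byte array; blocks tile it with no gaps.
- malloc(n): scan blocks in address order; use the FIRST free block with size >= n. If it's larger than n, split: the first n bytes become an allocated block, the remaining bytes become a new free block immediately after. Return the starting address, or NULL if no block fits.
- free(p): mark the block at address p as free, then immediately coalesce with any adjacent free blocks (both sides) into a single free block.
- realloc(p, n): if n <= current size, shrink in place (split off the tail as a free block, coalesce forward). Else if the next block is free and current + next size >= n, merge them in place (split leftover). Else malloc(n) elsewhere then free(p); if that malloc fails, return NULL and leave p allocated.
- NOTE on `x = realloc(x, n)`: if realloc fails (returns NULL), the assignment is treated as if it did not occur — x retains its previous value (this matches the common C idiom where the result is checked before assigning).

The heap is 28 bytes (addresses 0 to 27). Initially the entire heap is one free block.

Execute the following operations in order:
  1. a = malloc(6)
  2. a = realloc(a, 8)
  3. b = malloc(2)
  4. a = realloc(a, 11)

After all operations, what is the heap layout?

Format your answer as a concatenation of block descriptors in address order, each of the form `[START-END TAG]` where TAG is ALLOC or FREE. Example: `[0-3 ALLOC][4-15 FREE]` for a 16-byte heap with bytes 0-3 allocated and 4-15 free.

Answer: [0-7 FREE][8-9 ALLOC][10-20 ALLOC][21-27 FREE]

Derivation:
Op 1: a = malloc(6) -> a = 0; heap: [0-5 ALLOC][6-27 FREE]
Op 2: a = realloc(a, 8) -> a = 0; heap: [0-7 ALLOC][8-27 FREE]
Op 3: b = malloc(2) -> b = 8; heap: [0-7 ALLOC][8-9 ALLOC][10-27 FREE]
Op 4: a = realloc(a, 11) -> a = 10; heap: [0-7 FREE][8-9 ALLOC][10-20 ALLOC][21-27 FREE]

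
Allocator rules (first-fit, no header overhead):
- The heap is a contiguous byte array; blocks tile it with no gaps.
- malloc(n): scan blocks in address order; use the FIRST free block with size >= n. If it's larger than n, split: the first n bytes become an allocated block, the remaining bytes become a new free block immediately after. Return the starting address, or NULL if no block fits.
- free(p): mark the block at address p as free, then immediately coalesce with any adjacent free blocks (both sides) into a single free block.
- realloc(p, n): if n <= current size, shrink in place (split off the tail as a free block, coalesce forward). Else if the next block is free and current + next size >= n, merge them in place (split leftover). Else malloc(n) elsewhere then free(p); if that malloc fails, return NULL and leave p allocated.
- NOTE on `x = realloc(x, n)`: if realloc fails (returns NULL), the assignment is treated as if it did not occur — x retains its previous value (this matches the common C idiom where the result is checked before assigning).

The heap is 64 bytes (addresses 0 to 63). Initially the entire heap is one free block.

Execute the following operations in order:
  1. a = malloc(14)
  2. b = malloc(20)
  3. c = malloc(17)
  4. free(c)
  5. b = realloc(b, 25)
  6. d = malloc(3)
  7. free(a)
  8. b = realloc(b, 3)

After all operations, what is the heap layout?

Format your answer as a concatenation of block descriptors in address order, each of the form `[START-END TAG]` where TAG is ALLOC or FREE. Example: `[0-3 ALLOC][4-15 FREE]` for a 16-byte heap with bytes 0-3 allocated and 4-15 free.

Op 1: a = malloc(14) -> a = 0; heap: [0-13 ALLOC][14-63 FREE]
Op 2: b = malloc(20) -> b = 14; heap: [0-13 ALLOC][14-33 ALLOC][34-63 FREE]
Op 3: c = malloc(17) -> c = 34; heap: [0-13 ALLOC][14-33 ALLOC][34-50 ALLOC][51-63 FREE]
Op 4: free(c) -> (freed c); heap: [0-13 ALLOC][14-33 ALLOC][34-63 FREE]
Op 5: b = realloc(b, 25) -> b = 14; heap: [0-13 ALLOC][14-38 ALLOC][39-63 FREE]
Op 6: d = malloc(3) -> d = 39; heap: [0-13 ALLOC][14-38 ALLOC][39-41 ALLOC][42-63 FREE]
Op 7: free(a) -> (freed a); heap: [0-13 FREE][14-38 ALLOC][39-41 ALLOC][42-63 FREE]
Op 8: b = realloc(b, 3) -> b = 14; heap: [0-13 FREE][14-16 ALLOC][17-38 FREE][39-41 ALLOC][42-63 FREE]

Answer: [0-13 FREE][14-16 ALLOC][17-38 FREE][39-41 ALLOC][42-63 FREE]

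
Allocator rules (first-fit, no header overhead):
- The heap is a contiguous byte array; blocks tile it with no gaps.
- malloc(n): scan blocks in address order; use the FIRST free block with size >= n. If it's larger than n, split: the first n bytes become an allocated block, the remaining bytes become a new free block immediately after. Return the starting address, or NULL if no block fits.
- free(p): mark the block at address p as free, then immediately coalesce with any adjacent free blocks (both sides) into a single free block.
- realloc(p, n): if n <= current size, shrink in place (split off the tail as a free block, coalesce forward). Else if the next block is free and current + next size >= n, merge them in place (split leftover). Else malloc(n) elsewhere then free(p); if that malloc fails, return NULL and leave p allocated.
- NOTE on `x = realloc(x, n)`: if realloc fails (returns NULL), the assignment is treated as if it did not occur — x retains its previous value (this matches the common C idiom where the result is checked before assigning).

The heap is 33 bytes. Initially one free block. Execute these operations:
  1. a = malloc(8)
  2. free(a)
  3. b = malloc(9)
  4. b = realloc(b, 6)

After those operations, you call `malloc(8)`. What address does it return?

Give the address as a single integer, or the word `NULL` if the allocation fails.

Op 1: a = malloc(8) -> a = 0; heap: [0-7 ALLOC][8-32 FREE]
Op 2: free(a) -> (freed a); heap: [0-32 FREE]
Op 3: b = malloc(9) -> b = 0; heap: [0-8 ALLOC][9-32 FREE]
Op 4: b = realloc(b, 6) -> b = 0; heap: [0-5 ALLOC][6-32 FREE]
malloc(8): first-fit scan over [0-5 ALLOC][6-32 FREE] -> 6

Answer: 6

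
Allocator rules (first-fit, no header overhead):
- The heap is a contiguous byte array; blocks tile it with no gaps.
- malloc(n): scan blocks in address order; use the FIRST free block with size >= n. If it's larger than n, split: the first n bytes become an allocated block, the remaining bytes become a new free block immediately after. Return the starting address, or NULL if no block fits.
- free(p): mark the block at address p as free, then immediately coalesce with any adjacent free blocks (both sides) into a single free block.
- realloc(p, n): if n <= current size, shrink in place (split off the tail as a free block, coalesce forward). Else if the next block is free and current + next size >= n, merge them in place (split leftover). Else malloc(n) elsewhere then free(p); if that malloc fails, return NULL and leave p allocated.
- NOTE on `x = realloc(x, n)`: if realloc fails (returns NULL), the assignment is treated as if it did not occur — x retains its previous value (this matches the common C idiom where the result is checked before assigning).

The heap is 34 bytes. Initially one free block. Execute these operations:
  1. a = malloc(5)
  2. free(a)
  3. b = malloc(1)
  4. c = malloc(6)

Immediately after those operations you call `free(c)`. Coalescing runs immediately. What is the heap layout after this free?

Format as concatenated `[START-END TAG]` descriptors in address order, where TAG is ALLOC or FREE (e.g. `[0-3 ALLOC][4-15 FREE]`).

Op 1: a = malloc(5) -> a = 0; heap: [0-4 ALLOC][5-33 FREE]
Op 2: free(a) -> (freed a); heap: [0-33 FREE]
Op 3: b = malloc(1) -> b = 0; heap: [0-0 ALLOC][1-33 FREE]
Op 4: c = malloc(6) -> c = 1; heap: [0-0 ALLOC][1-6 ALLOC][7-33 FREE]
free(c): c = 1 -> block [1-6 ALLOC]; mark free, coalesce with adjacent free neighbors -> [0-0 ALLOC][1-33 FREE]

Answer: [0-0 ALLOC][1-33 FREE]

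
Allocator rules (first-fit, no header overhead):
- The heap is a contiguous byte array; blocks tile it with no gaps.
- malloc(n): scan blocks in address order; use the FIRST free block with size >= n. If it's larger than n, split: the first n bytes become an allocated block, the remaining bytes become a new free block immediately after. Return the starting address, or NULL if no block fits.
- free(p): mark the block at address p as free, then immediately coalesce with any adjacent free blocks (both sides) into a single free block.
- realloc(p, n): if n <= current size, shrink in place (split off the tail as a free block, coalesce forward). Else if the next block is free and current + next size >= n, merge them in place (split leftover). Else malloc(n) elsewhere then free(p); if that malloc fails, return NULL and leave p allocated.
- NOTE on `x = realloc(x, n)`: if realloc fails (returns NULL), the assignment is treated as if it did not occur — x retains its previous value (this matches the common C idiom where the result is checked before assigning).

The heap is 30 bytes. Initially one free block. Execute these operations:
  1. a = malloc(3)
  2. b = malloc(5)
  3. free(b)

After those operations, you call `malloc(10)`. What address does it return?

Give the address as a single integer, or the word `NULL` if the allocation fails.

Answer: 3

Derivation:
Op 1: a = malloc(3) -> a = 0; heap: [0-2 ALLOC][3-29 FREE]
Op 2: b = malloc(5) -> b = 3; heap: [0-2 ALLOC][3-7 ALLOC][8-29 FREE]
Op 3: free(b) -> (freed b); heap: [0-2 ALLOC][3-29 FREE]
malloc(10): first-fit scan over [0-2 ALLOC][3-29 FREE] -> 3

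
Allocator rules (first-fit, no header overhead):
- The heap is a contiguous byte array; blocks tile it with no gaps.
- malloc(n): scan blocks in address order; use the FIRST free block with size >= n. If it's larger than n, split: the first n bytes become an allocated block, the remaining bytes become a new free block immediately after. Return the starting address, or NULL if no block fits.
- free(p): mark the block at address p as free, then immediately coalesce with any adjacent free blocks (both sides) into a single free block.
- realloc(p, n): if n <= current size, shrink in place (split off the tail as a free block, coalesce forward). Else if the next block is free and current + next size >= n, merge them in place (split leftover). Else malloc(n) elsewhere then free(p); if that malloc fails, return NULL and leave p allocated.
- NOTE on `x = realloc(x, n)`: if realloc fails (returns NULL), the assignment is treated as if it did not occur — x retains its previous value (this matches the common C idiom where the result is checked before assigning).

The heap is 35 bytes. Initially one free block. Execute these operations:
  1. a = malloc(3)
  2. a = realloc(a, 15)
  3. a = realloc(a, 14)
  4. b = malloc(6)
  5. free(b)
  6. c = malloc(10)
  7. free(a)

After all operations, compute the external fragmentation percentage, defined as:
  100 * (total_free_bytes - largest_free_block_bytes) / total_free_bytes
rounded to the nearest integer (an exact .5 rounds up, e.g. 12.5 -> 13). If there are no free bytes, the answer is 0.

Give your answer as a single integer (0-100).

Op 1: a = malloc(3) -> a = 0; heap: [0-2 ALLOC][3-34 FREE]
Op 2: a = realloc(a, 15) -> a = 0; heap: [0-14 ALLOC][15-34 FREE]
Op 3: a = realloc(a, 14) -> a = 0; heap: [0-13 ALLOC][14-34 FREE]
Op 4: b = malloc(6) -> b = 14; heap: [0-13 ALLOC][14-19 ALLOC][20-34 FREE]
Op 5: free(b) -> (freed b); heap: [0-13 ALLOC][14-34 FREE]
Op 6: c = malloc(10) -> c = 14; heap: [0-13 ALLOC][14-23 ALLOC][24-34 FREE]
Op 7: free(a) -> (freed a); heap: [0-13 FREE][14-23 ALLOC][24-34 FREE]
Free blocks: [14 11] total_free=25 largest=14 -> 100*(25-14)/25 = 1100/25 = 44

Answer: 44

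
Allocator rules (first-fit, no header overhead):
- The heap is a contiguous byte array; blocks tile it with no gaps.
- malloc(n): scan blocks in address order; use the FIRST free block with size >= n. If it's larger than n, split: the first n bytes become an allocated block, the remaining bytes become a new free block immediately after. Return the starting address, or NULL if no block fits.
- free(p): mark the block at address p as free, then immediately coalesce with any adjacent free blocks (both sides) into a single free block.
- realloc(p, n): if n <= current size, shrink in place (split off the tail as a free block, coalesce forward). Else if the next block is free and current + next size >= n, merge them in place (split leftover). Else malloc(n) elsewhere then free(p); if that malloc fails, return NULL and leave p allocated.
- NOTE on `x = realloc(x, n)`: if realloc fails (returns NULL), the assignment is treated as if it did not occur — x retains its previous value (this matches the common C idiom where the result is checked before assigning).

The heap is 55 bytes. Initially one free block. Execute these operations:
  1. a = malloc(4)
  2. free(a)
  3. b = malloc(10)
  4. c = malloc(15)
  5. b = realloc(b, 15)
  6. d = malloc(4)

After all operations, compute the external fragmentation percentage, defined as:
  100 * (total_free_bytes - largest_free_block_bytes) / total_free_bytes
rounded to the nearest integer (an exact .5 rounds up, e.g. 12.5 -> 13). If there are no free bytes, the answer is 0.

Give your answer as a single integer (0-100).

Answer: 29

Derivation:
Op 1: a = malloc(4) -> a = 0; heap: [0-3 ALLOC][4-54 FREE]
Op 2: free(a) -> (freed a); heap: [0-54 FREE]
Op 3: b = malloc(10) -> b = 0; heap: [0-9 ALLOC][10-54 FREE]
Op 4: c = malloc(15) -> c = 10; heap: [0-9 ALLOC][10-24 ALLOC][25-54 FREE]
Op 5: b = realloc(b, 15) -> b = 25; heap: [0-9 FREE][10-24 ALLOC][25-39 ALLOC][40-54 FREE]
Op 6: d = malloc(4) -> d = 0; heap: [0-3 ALLOC][4-9 FREE][10-24 ALLOC][25-39 ALLOC][40-54 FREE]
Free blocks: [6 15] total_free=21 largest=15 -> 100*(21-15)/21 = 600/21 ≈ 28.571 -> rounds to 29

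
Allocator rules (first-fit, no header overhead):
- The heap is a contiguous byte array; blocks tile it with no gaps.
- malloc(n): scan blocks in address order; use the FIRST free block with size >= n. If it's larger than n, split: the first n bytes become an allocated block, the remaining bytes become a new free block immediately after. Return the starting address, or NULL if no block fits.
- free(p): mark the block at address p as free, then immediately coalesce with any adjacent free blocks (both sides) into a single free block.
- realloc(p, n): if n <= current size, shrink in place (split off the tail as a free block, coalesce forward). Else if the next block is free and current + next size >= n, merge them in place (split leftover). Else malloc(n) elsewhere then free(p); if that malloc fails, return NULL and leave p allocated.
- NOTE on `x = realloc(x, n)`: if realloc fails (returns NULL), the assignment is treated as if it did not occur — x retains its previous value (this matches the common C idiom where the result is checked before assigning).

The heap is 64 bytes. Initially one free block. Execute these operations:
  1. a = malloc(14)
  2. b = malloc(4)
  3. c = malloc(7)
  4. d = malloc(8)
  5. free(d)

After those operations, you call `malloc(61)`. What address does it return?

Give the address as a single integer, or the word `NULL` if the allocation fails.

Op 1: a = malloc(14) -> a = 0; heap: [0-13 ALLOC][14-63 FREE]
Op 2: b = malloc(4) -> b = 14; heap: [0-13 ALLOC][14-17 ALLOC][18-63 FREE]
Op 3: c = malloc(7) -> c = 18; heap: [0-13 ALLOC][14-17 ALLOC][18-24 ALLOC][25-63 FREE]
Op 4: d = malloc(8) -> d = 25; heap: [0-13 ALLOC][14-17 ALLOC][18-24 ALLOC][25-32 ALLOC][33-63 FREE]
Op 5: free(d) -> (freed d); heap: [0-13 ALLOC][14-17 ALLOC][18-24 ALLOC][25-63 FREE]
malloc(61): first-fit scan over [0-13 ALLOC][14-17 ALLOC][18-24 ALLOC][25-63 FREE] -> NULL

Answer: NULL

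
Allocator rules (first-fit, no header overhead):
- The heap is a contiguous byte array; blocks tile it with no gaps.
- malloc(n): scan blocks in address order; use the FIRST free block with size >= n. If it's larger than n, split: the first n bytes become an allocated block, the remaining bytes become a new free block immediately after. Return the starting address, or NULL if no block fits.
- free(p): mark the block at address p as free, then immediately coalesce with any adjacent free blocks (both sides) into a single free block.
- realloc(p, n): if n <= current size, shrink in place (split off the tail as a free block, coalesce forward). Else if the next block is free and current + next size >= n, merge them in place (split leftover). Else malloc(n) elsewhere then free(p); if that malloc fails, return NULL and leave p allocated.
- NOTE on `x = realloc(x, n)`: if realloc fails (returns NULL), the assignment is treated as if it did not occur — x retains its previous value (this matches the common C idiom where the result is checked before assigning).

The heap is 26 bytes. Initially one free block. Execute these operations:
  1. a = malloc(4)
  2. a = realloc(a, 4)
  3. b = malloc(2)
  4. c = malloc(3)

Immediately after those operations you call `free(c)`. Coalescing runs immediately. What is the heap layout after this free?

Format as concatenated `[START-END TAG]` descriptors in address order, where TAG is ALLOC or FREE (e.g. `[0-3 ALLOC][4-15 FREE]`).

Op 1: a = malloc(4) -> a = 0; heap: [0-3 ALLOC][4-25 FREE]
Op 2: a = realloc(a, 4) -> a = 0; heap: [0-3 ALLOC][4-25 FREE]
Op 3: b = malloc(2) -> b = 4; heap: [0-3 ALLOC][4-5 ALLOC][6-25 FREE]
Op 4: c = malloc(3) -> c = 6; heap: [0-3 ALLOC][4-5 ALLOC][6-8 ALLOC][9-25 FREE]
free(c): c = 6 -> block [6-8 ALLOC]; mark free, coalesce with adjacent free neighbors -> [0-3 ALLOC][4-5 ALLOC][6-25 FREE]

Answer: [0-3 ALLOC][4-5 ALLOC][6-25 FREE]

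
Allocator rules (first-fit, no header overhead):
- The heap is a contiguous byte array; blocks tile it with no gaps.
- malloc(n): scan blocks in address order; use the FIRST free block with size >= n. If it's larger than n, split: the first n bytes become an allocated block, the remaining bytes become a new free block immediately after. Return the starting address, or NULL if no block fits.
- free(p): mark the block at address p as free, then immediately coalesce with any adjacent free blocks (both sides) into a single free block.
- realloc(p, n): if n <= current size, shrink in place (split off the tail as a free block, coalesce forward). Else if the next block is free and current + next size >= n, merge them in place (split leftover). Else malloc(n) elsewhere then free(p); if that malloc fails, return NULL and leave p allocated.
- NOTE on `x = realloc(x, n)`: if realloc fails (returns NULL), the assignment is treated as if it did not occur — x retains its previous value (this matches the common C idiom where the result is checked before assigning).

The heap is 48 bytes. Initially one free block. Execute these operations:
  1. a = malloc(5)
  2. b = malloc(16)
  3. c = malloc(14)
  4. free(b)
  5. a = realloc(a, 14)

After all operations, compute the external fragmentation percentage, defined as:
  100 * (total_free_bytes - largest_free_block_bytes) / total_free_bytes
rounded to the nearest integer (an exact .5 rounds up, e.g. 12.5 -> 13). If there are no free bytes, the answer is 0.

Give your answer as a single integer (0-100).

Op 1: a = malloc(5) -> a = 0; heap: [0-4 ALLOC][5-47 FREE]
Op 2: b = malloc(16) -> b = 5; heap: [0-4 ALLOC][5-20 ALLOC][21-47 FREE]
Op 3: c = malloc(14) -> c = 21; heap: [0-4 ALLOC][5-20 ALLOC][21-34 ALLOC][35-47 FREE]
Op 4: free(b) -> (freed b); heap: [0-4 ALLOC][5-20 FREE][21-34 ALLOC][35-47 FREE]
Op 5: a = realloc(a, 14) -> a = 0; heap: [0-13 ALLOC][14-20 FREE][21-34 ALLOC][35-47 FREE]
Free blocks: [7 13] total_free=20 largest=13 -> 100*(20-13)/20 = 700/20 = 35

Answer: 35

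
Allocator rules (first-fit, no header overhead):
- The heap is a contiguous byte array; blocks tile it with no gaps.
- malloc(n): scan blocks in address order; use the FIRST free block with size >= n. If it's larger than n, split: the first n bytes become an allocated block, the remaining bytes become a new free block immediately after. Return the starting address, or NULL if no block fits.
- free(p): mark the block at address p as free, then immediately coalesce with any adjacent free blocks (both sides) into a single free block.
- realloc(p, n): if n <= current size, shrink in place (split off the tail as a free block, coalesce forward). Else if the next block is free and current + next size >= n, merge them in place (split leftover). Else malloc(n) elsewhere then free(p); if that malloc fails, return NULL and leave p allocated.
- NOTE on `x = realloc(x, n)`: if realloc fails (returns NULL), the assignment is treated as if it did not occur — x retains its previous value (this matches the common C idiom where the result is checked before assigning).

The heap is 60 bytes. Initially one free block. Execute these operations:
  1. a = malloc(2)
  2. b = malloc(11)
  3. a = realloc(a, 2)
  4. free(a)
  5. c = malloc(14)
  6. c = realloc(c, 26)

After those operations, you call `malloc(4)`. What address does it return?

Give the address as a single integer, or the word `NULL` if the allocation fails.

Answer: 39

Derivation:
Op 1: a = malloc(2) -> a = 0; heap: [0-1 ALLOC][2-59 FREE]
Op 2: b = malloc(11) -> b = 2; heap: [0-1 ALLOC][2-12 ALLOC][13-59 FREE]
Op 3: a = realloc(a, 2) -> a = 0; heap: [0-1 ALLOC][2-12 ALLOC][13-59 FREE]
Op 4: free(a) -> (freed a); heap: [0-1 FREE][2-12 ALLOC][13-59 FREE]
Op 5: c = malloc(14) -> c = 13; heap: [0-1 FREE][2-12 ALLOC][13-26 ALLOC][27-59 FREE]
Op 6: c = realloc(c, 26) -> c = 13; heap: [0-1 FREE][2-12 ALLOC][13-38 ALLOC][39-59 FREE]
malloc(4): first-fit scan over [0-1 FREE][2-12 ALLOC][13-38 ALLOC][39-59 FREE] -> 39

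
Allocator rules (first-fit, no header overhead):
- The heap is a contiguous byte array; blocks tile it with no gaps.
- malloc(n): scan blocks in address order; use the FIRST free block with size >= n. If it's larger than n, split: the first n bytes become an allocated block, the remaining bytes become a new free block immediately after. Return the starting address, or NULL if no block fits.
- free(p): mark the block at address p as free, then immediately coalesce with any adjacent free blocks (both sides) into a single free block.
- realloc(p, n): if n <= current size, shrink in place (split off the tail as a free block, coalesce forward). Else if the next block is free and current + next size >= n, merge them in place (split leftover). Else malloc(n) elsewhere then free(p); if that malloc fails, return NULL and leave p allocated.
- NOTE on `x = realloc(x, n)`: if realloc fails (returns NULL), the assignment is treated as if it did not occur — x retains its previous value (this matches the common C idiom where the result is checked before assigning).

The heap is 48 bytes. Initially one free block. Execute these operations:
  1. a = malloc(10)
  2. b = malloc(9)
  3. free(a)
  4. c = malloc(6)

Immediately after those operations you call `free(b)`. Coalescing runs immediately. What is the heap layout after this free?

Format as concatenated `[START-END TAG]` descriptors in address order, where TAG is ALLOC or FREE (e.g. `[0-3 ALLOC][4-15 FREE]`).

Answer: [0-5 ALLOC][6-47 FREE]

Derivation:
Op 1: a = malloc(10) -> a = 0; heap: [0-9 ALLOC][10-47 FREE]
Op 2: b = malloc(9) -> b = 10; heap: [0-9 ALLOC][10-18 ALLOC][19-47 FREE]
Op 3: free(a) -> (freed a); heap: [0-9 FREE][10-18 ALLOC][19-47 FREE]
Op 4: c = malloc(6) -> c = 0; heap: [0-5 ALLOC][6-9 FREE][10-18 ALLOC][19-47 FREE]
free(b): b = 10 -> block [10-18 ALLOC]; mark free, coalesce with adjacent free neighbors -> [0-5 ALLOC][6-47 FREE]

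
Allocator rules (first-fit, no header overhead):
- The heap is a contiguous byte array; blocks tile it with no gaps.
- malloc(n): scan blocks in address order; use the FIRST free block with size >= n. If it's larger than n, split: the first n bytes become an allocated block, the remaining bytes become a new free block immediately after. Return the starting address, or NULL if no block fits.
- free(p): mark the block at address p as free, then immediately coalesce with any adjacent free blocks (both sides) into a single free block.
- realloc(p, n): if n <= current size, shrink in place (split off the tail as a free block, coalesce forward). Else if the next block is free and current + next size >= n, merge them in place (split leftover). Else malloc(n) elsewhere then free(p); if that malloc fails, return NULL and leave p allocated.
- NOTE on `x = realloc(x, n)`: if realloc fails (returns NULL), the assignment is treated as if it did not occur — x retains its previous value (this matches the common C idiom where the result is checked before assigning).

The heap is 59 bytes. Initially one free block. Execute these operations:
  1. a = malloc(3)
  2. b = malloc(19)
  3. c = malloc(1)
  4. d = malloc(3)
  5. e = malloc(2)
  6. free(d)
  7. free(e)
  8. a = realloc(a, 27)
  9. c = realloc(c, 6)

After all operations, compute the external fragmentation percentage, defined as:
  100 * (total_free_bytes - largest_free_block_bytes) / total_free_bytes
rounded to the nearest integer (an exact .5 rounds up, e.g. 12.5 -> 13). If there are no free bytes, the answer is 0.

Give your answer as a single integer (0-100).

Op 1: a = malloc(3) -> a = 0; heap: [0-2 ALLOC][3-58 FREE]
Op 2: b = malloc(19) -> b = 3; heap: [0-2 ALLOC][3-21 ALLOC][22-58 FREE]
Op 3: c = malloc(1) -> c = 22; heap: [0-2 ALLOC][3-21 ALLOC][22-22 ALLOC][23-58 FREE]
Op 4: d = malloc(3) -> d = 23; heap: [0-2 ALLOC][3-21 ALLOC][22-22 ALLOC][23-25 ALLOC][26-58 FREE]
Op 5: e = malloc(2) -> e = 26; heap: [0-2 ALLOC][3-21 ALLOC][22-22 ALLOC][23-25 ALLOC][26-27 ALLOC][28-58 FREE]
Op 6: free(d) -> (freed d); heap: [0-2 ALLOC][3-21 ALLOC][22-22 ALLOC][23-25 FREE][26-27 ALLOC][28-58 FREE]
Op 7: free(e) -> (freed e); heap: [0-2 ALLOC][3-21 ALLOC][22-22 ALLOC][23-58 FREE]
Op 8: a = realloc(a, 27) -> a = 23; heap: [0-2 FREE][3-21 ALLOC][22-22 ALLOC][23-49 ALLOC][50-58 FREE]
Op 9: c = realloc(c, 6) -> c = 50; heap: [0-2 FREE][3-21 ALLOC][22-22 FREE][23-49 ALLOC][50-55 ALLOC][56-58 FREE]
Free blocks: [3 1 3] total_free=7 largest=3 -> 100*(7-3)/7 = 400/7 ≈ 57.143 -> rounds to 57

Answer: 57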